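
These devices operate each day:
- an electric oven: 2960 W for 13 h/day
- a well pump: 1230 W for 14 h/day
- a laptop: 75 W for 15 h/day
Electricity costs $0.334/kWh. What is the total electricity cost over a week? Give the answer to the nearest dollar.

$133

electric oven: 2960 W × 13 h × 7 d = 269,360 Wh = 269.4 kWh
well pump: 1230 W × 14 h × 7 d = 120,540 Wh = 120.5 kWh
laptop: 75 W × 15 h × 7 d = 7,875 Wh = 7.875 kWh
Total energy = 269.4 + 120.5 + 7.875 = 397.8 kWh
Cost = 397.8 kWh × $0.334 = $132.86 ≈ $133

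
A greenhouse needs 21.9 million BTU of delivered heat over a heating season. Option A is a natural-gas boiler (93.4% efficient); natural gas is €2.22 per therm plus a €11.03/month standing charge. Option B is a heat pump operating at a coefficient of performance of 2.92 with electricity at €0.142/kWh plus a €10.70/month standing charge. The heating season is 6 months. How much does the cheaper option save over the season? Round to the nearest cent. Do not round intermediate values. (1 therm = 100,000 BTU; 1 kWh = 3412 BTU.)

Heat load = 21.9 × 10⁶ BTU = 21,900,000 BTU
Gas: input = 21,900,000 / 0.934 = 23,447,537 BTU = 234.5 therm → 234.5 × €2.22 = €520.54; + 6 × €11.03 standing = €586.72
Heat pump: 21,900,000 BTU / 3412 = 6,419 kWh heat; / 2.92 = 2,198 kWh in → × €0.142 = €312.13; + 6 × €10.70 standing = €376.33
Difference = |€586.72 − €376.33| = €210.38

€210.38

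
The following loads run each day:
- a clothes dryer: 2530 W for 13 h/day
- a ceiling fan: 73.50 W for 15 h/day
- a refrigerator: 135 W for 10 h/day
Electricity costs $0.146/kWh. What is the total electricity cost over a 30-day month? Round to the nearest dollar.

clothes dryer: 2530 W × 13 h × 30 d = 986,700 Wh = 986.7 kWh
ceiling fan: 73.50 W × 15 h × 30 d = 33,075 Wh = 33.08 kWh
refrigerator: 135 W × 10 h × 30 d = 40,500 Wh = 40.5 kWh
Total energy = 986.7 + 33.08 + 40.5 = 1,060 kWh
Cost = 1,060 kWh × $0.146 = $154.80 ≈ $155

$155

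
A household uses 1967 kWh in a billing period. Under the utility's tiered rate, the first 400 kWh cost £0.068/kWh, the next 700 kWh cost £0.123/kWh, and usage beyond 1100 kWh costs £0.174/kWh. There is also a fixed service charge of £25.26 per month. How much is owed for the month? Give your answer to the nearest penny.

First 400 kWh × £0.068 = £27.20
Next 700 kWh × £0.123 = £86.10
Remaining 867 kWh × £0.174 = £150.86
Energy charge = £264.16; + service £25.26 = £289.42

£289.42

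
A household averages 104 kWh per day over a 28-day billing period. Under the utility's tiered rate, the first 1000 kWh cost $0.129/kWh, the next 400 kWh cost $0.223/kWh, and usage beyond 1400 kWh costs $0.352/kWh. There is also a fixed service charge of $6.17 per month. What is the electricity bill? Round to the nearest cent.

$756.59

Usage = 104 kWh/day × 28 days = 2912 kWh
First 1000 kWh × $0.129 = $129.00
Next 400 kWh × $0.223 = $89.20
Remaining 1512 kWh × $0.352 = $532.22
Energy charge = $750.42; + service $6.17 = $756.59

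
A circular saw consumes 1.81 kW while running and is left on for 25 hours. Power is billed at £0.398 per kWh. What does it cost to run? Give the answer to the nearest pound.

Energy = 1810 W × 25 h = 45,250 Wh = 45.25 kWh
Cost = 45.25 kWh × £0.398/kWh = £18.01 ≈ £18

£18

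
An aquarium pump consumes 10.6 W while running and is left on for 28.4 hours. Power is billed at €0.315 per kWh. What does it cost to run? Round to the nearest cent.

Energy = 10.6 W × 28.4 h = 301 Wh = 0.301 kWh
Cost = 0.301 kWh × €0.315/kWh = €0.09

€0.09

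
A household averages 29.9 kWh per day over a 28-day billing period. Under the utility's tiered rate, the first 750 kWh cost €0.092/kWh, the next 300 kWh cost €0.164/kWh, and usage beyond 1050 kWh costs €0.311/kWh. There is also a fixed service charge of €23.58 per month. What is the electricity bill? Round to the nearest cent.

Usage = 29.9 kWh/day × 28 days = 837.2 kWh
First 750 kWh × €0.092 = €69.00
Next 87.2 kWh × €0.164 = €14.30
Remaining tier: 0 kWh (not reached)
Energy charge = €83.30; + service €23.58 = €106.88

€106.88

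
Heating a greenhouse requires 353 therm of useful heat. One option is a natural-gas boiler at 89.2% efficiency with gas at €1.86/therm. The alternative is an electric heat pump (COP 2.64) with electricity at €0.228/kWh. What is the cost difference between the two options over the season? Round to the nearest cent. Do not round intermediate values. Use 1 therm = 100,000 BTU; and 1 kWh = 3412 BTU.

Heat load = 353 therm × 100,000 = 35,300,000 BTU
Gas: input = 35,300,000 / 0.892 = 39,573,991 BTU = 395.7 therm → 395.7 × €1.86 = €736.08
Heat pump: 35,300,000 BTU / 3412 = 10,350 kWh heat; / 2.64 = 3,919 kWh in → × €0.228 = €893.50
Difference = |€736.08 − €893.50| = €157.43

€157.43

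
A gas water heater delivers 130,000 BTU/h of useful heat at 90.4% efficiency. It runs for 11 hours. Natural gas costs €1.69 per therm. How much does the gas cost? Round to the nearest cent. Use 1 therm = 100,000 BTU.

Heat delivered = 130,000 BTU/h × 11 h = 1,430,000 BTU
Gas input = 1,430,000 / 0.904 = 1,581,858 BTU
= 1,581,858 / 100,000 = 15.82 therm
Cost = 15.82 × €1.69/therm = €26.73

€26.73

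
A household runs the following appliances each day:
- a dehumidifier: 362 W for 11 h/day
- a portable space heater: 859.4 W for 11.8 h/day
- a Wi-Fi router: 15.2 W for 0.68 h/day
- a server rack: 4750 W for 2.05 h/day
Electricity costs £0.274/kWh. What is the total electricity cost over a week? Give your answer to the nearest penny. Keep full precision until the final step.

dehumidifier: 362 W × 11 h × 7 d = 27,874 Wh = 27.87 kWh
portable space heater: 859.4 W × 11.8 h × 7 d = 70,986 Wh = 70.99 kWh
Wi-Fi router: 15.2 W × 0.68 h × 7 d = 72 Wh = 0.07235 kWh
server rack: 4750 W × 2.05 h × 7 d = 68,162 Wh = 68.16 kWh
Total energy = 27.87 + 70.99 + 0.07235 + 68.16 = 167.1 kWh
Cost = 167.1 kWh × £0.274 = £45.78

£45.78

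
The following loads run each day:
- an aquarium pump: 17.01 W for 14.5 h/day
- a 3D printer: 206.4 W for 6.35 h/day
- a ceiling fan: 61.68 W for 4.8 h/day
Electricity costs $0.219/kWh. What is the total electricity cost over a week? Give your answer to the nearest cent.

aquarium pump: 17.01 W × 14.5 h × 7 d = 1,727 Wh = 1.727 kWh
3D printer: 206.4 W × 6.35 h × 7 d = 9,174 Wh = 9.174 kWh
ceiling fan: 61.68 W × 4.8 h × 7 d = 2,072 Wh = 2.072 kWh
Total energy = 1.727 + 9.174 + 2.072 = 12.97 kWh
Cost = 12.97 kWh × $0.219 = $2.84

$2.84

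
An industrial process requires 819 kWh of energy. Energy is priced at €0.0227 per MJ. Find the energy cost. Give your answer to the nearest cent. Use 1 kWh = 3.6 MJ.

€66.93

819 kWh × (3.6 MJ/kWh) = 2,948 MJ
Cost = 2,948 MJ × €0.0227/MJ = €66.93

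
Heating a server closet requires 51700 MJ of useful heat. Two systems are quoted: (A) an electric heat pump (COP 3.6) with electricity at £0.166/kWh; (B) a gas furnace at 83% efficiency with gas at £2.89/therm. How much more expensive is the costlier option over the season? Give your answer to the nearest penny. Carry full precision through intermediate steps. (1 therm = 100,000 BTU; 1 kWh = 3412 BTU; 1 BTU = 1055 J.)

£1044.04

Heat load = 51700 MJ = 51,700,000,000 J / 1055 = 49,004,739 BTU
Gas: input = 49,004,739 / 0.83 = 59,041,855 BTU = 590.4 therm → 590.4 × £2.89 = £1,706.31
Heat pump: 49,004,739 BTU / 3412 = 14,360 kWh heat; / 3.6 = 3,990 kWh in → × £0.166 = £662.27
Difference = |£1,706.31 − £662.27| = £1,044.04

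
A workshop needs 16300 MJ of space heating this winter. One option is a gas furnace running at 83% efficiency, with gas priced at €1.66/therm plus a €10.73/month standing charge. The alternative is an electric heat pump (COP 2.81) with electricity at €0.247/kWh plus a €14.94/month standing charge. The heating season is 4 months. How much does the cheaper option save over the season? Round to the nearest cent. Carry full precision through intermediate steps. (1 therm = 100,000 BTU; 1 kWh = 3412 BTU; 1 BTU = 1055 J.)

€105.87

Heat load = 16300 MJ = 16,300,000,000 J / 1055 = 15,450,237 BTU
Gas: input = 15,450,237 / 0.83 = 18,614,743 BTU = 186.1 therm → 186.1 × €1.66 = €309.00; + 4 × €10.73 standing = €351.92
Heat pump: 15,450,237 BTU / 3412 = 4,528 kWh heat; / 2.81 = 1,611 kWh in → × €0.247 = €398.03; + 4 × €14.94 standing = €457.79
Difference = |€351.92 − €457.79| = €105.87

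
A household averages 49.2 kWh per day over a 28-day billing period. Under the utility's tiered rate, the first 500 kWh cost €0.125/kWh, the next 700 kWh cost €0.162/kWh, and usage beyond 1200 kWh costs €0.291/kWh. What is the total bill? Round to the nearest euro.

Usage = 49.2 kWh/day × 28 days = 1377.6 kWh
First 500 kWh × €0.125 = €62.50
Next 700 kWh × €0.162 = €113.40
Remaining 177.6 kWh × €0.291 = €51.68
Total = €227.58 ≈ €228

€228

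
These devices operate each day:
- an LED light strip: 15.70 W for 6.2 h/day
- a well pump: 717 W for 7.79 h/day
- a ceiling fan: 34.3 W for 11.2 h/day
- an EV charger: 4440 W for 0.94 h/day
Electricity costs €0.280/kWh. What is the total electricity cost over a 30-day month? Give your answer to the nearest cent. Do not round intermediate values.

LED light strip: 15.70 W × 6.2 h × 30 d = 2,920 Wh = 2.92 kWh
well pump: 717 W × 7.79 h × 30 d = 167,563 Wh = 167.6 kWh
ceiling fan: 34.3 W × 11.2 h × 30 d = 11,525 Wh = 11.52 kWh
EV charger: 4440 W × 0.94 h × 30 d = 125,208 Wh = 125.2 kWh
Total energy = 2.92 + 167.6 + 11.52 + 125.2 = 307.2 kWh
Cost = 307.2 kWh × €0.280 = €86.02

€86.02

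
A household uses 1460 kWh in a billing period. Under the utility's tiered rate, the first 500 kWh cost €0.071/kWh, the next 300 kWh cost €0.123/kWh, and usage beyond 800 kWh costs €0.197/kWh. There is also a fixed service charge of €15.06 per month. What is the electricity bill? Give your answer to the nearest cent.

First 500 kWh × €0.071 = €35.50
Next 300 kWh × €0.123 = €36.90
Remaining 660 kWh × €0.197 = €130.02
Energy charge = €202.42; + service €15.06 = €217.48

€217.48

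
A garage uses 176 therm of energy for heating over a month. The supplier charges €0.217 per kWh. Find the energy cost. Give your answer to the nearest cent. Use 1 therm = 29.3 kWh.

176 therm × (29.3 kWh/therm) = 5,157 kWh
Cost = 5,157 kWh × €0.217/kWh = €1,119.03

€1119.03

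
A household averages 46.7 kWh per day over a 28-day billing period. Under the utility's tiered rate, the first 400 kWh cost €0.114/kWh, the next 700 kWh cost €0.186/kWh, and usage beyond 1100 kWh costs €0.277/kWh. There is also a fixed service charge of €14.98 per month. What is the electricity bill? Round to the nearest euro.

€248

Usage = 46.7 kWh/day × 28 days = 1307.6 kWh
First 400 kWh × €0.114 = €45.60
Next 700 kWh × €0.186 = €130.20
Remaining 207.6 kWh × €0.277 = €57.51
Energy charge = €233.31; + service €14.98 = €248.29 ≈ €248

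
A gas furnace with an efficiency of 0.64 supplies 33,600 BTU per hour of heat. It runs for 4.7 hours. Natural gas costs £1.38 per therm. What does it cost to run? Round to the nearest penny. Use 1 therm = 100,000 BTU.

Heat delivered = 33,600 BTU/h × 4.7 h = 157,920 BTU
Gas input = 157,920 / 0.64 = 246,750 BTU
= 246,750 / 100,000 = 2.467 therm
Cost = 2.467 × £1.38/therm = £3.41

£3.41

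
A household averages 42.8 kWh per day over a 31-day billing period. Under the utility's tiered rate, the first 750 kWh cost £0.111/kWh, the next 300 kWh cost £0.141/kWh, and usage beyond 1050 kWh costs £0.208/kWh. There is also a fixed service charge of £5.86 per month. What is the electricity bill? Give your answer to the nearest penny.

£188.98

Usage = 42.8 kWh/day × 31 days = 1326.8 kWh
First 750 kWh × £0.111 = £83.25
Next 300 kWh × £0.141 = £42.30
Remaining 276.8 kWh × £0.208 = £57.57
Energy charge = £183.12; + service £5.86 = £188.98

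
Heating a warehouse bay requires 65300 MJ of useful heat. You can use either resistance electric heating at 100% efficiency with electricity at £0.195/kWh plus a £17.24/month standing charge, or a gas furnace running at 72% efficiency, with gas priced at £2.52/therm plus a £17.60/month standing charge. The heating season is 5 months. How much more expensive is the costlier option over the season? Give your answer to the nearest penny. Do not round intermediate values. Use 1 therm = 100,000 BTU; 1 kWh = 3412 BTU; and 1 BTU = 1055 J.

£1369.27

Heat load = 65300 MJ = 65,300,000,000 J / 1055 = 61,895,735 BTU
Gas: input = 61,895,735 / 0.72 = 85,966,298 BTU = 859.7 therm → 859.7 × £2.52 = £2,166.35; + 5 × £17.60 standing = £2,254.35
Electric: 61,895,735 BTU / 3412 = 18,140 kWh → × £0.195 = £3,537.42; + 5 × £17.24 standing = £3,623.62
Difference = |£2,254.35 − £3,623.62| = £1,369.27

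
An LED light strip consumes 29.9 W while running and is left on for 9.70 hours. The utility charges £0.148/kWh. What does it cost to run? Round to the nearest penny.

Energy = 29.9 W × 9.70 h = 290 Wh = 0.29 kWh
Cost = 0.29 kWh × £0.148/kWh = £0.04

£0.04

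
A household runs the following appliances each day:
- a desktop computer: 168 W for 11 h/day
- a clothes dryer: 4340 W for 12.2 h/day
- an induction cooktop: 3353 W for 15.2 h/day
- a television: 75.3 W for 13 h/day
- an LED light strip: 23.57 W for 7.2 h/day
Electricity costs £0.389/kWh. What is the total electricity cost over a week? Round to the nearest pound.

£291

desktop computer: 168 W × 11 h × 7 d = 12,936 Wh = 12.94 kWh
clothes dryer: 4340 W × 12.2 h × 7 d = 370,636 Wh = 370.6 kWh
induction cooktop: 3353 W × 15.2 h × 7 d = 356,759 Wh = 356.8 kWh
television: 75.3 W × 13 h × 7 d = 6,852 Wh = 6.852 kWh
LED light strip: 23.57 W × 7.2 h × 7 d = 1,188 Wh = 1.188 kWh
Total energy = 12.94 + 370.6 + 356.8 + 6.852 + 1.188 = 748.4 kWh
Cost = 748.4 kWh × £0.389 = £291.12 ≈ £291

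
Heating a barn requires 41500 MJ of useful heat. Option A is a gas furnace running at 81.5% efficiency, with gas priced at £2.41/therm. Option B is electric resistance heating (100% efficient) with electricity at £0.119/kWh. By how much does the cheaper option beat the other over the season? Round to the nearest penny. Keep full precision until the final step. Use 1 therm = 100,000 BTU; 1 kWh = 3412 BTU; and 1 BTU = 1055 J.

Heat load = 41500 MJ = 41,500,000,000 J / 1055 = 39,336,493 BTU
Gas: input = 39,336,493 / 0.815 = 48,265,635 BTU = 482.7 therm → 482.7 × £2.41 = £1,163.20
Electric: 39,336,493 BTU / 3412 = 11,530 kWh → × £0.119 = £1,371.94
Difference = |£1,163.20 − £1,371.94| = £208.73

£208.73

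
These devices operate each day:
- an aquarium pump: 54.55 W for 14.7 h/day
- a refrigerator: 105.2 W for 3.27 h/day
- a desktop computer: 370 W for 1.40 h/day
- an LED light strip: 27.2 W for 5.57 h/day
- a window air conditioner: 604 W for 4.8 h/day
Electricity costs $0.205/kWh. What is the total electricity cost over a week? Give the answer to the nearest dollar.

$7

aquarium pump: 54.55 W × 14.7 h × 7 d = 5,613 Wh = 5.613 kWh
refrigerator: 105.2 W × 3.27 h × 7 d = 2,408 Wh = 2.408 kWh
desktop computer: 370 W × 1.40 h × 7 d = 3,626 Wh = 3.626 kWh
LED light strip: 27.2 W × 5.57 h × 7 d = 1,061 Wh = 1.061 kWh
window air conditioner: 604 W × 4.8 h × 7 d = 20,294 Wh = 20.29 kWh
Total energy = 5.613 + 2.408 + 3.626 + 1.061 + 20.29 = 33 kWh
Cost = 33 kWh × $0.205 = $6.77 ≈ $7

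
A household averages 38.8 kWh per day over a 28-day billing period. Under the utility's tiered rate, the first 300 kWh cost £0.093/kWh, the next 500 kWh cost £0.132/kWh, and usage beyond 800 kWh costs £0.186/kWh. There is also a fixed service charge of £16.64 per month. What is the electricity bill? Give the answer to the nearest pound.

£164

Usage = 38.8 kWh/day × 28 days = 1086.4 kWh
First 300 kWh × £0.093 = £27.90
Next 500 kWh × £0.132 = £66.00
Remaining 286.4 kWh × £0.186 = £53.27
Energy charge = £147.17; + service £16.64 = £163.81 ≈ £164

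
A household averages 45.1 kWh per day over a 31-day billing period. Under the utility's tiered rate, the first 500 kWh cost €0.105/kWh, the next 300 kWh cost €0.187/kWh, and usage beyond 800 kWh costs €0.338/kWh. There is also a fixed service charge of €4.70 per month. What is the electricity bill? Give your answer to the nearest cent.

Usage = 45.1 kWh/day × 31 days = 1398.1 kWh
First 500 kWh × €0.105 = €52.50
Next 300 kWh × €0.187 = €56.10
Remaining 598.1 kWh × €0.338 = €202.16
Energy charge = €310.76; + service €4.70 = €315.46

€315.46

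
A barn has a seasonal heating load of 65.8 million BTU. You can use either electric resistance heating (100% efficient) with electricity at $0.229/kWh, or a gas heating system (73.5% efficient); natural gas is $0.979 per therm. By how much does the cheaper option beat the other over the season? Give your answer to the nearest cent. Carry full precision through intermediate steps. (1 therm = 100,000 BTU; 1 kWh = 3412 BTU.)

$3539.80

Heat load = 65.8 × 10⁶ BTU = 65,800,000 BTU
Gas: input = 65,800,000 / 0.735 = 89,523,810 BTU = 895.2 therm → 895.2 × $0.979 = $876.44
Electric: 65,800,000 BTU / 3412 = 19,280 kWh → × $0.229 = $4,416.24
Difference = |$876.44 − $4,416.24| = $3,539.80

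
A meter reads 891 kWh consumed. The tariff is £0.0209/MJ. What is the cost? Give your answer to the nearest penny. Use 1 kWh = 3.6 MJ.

891 kWh × (3.6 MJ/kWh) = 3,208 MJ
Cost = 3,208 MJ × £0.0209/MJ = £67.04

£67.04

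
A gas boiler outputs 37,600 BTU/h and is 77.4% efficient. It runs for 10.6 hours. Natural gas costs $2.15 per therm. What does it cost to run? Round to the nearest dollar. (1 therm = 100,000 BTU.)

Heat delivered = 37,600 BTU/h × 10.6 h = 398,560 BTU
Gas input = 398,560 / 0.774 = 514,935 BTU
= 514,935 / 100,000 = 5.149 therm
Cost = 5.149 × $2.15/therm = $11.07 ≈ $11

$11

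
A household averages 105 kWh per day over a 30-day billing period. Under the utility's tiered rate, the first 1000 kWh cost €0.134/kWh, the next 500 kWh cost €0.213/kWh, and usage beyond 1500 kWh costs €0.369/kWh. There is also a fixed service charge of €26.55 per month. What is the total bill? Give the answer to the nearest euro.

Usage = 105 kWh/day × 30 days = 3150 kWh
First 1000 kWh × €0.134 = €134.00
Next 500 kWh × €0.213 = €106.50
Remaining 1650 kWh × €0.369 = €608.85
Energy charge = €849.35; + service €26.55 = €875.90 ≈ €876

€876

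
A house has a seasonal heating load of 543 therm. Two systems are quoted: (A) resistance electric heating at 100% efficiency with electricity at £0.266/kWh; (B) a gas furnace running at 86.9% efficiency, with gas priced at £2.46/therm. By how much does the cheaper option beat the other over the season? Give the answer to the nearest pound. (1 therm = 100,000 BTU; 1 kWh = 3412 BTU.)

£2696

Heat load = 543 therm × 100,000 = 54,300,000 BTU
Gas: input = 54,300,000 / 0.869 = 62,485,616 BTU = 624.9 therm → 624.9 × £2.46 = £1,537.15
Electric: 54,300,000 BTU / 3412 = 15,910 kWh → × £0.266 = £4,233.24
Difference = |£1,537.15 − £4,233.24| = £2,696.09 ≈ £2696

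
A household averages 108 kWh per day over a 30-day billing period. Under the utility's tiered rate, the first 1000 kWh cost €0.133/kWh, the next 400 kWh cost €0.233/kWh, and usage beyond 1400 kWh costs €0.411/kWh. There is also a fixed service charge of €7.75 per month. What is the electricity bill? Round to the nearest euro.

Usage = 108 kWh/day × 30 days = 3240 kWh
First 1000 kWh × €0.133 = €133.00
Next 400 kWh × €0.233 = €93.20
Remaining 1840 kWh × €0.411 = €756.24
Energy charge = €982.44; + service €7.75 = €990.19 ≈ €990

€990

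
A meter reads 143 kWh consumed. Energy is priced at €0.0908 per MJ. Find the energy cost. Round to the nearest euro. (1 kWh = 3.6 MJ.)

€47

143 kWh × (3.6 MJ/kWh) = 514.8 MJ
Cost = 514.8 MJ × €0.0908/MJ = €46.74 ≈ €47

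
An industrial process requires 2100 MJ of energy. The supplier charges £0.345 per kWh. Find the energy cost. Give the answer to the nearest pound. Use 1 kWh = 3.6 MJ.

£201

2100 MJ × (0.27778 kWh/MJ) = 583.3 kWh
Cost = 583.3 kWh × £0.345/kWh = £201.25 ≈ £201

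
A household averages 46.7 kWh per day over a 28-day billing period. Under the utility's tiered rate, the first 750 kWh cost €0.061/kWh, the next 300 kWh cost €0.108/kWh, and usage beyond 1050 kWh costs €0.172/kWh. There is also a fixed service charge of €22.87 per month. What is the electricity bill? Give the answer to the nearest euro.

€145

Usage = 46.7 kWh/day × 28 days = 1307.6 kWh
First 750 kWh × €0.061 = €45.75
Next 300 kWh × €0.108 = €32.40
Remaining 257.6 kWh × €0.172 = €44.31
Energy charge = €122.46; + service €22.87 = €145.33 ≈ €145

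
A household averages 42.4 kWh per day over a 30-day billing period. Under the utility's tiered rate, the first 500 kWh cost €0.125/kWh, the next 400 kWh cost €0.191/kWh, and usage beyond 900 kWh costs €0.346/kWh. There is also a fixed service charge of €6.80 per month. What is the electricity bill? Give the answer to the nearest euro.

€274

Usage = 42.4 kWh/day × 30 days = 1272 kWh
First 500 kWh × €0.125 = €62.50
Next 400 kWh × €0.191 = €76.40
Remaining 372 kWh × €0.346 = €128.71
Energy charge = €267.61; + service €6.80 = €274.41 ≈ €274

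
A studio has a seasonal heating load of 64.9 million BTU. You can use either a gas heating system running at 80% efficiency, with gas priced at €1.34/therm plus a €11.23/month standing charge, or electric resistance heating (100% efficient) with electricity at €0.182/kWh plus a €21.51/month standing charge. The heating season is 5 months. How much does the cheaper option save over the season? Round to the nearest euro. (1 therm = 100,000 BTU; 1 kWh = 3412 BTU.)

Heat load = 64.9 × 10⁶ BTU = 64,900,000 BTU
Gas: input = 64,900,000 / 0.80 = 81,125,000 BTU = 811.2 therm → 811.2 × €1.34 = €1,087.08; + 5 × €11.23 standing = €1,143.23
Electric: 64,900,000 BTU / 3412 = 19,020 kWh → × €0.182 = €3,461.84; + 5 × €21.51 standing = €3,569.39
Difference = |€1,143.23 − €3,569.39| = €2,426.17 ≈ €2426

€2426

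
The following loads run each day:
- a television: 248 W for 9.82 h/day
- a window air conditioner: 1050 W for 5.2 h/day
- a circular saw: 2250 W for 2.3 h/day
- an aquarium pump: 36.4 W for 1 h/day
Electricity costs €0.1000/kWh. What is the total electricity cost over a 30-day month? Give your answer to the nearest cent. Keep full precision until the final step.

television: 248 W × 9.82 h × 30 d = 73,061 Wh = 73.06 kWh
window air conditioner: 1050 W × 5.2 h × 30 d = 163,800 Wh = 163.8 kWh
circular saw: 2250 W × 2.3 h × 30 d = 155,250 Wh = 155.2 kWh
aquarium pump: 36.4 W × 1 h × 30 d = 1,092 Wh = 1.092 kWh
Total energy = 73.06 + 163.8 + 155.2 + 1.092 = 393.2 kWh
Cost = 393.2 kWh × €0.1000 = €39.32

€39.32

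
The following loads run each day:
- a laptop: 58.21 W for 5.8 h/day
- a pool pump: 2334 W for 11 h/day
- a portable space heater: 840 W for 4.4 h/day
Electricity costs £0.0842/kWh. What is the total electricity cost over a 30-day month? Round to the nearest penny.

laptop: 58.21 W × 5.8 h × 30 d = 10,129 Wh = 10.13 kWh
pool pump: 2334 W × 11 h × 30 d = 770,220 Wh = 770.2 kWh
portable space heater: 840 W × 4.4 h × 30 d = 110,880 Wh = 110.9 kWh
Total energy = 10.13 + 770.2 + 110.9 = 891.2 kWh
Cost = 891.2 kWh × £0.0842 = £75.04

£75.04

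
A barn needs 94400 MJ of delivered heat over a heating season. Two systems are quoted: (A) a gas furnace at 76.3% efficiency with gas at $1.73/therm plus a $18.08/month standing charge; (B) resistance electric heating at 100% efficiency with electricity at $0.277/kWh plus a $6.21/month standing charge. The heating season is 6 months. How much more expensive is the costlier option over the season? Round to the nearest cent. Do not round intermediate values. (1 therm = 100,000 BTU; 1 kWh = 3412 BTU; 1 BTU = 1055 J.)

$5164.21

Heat load = 94400 MJ = 94,400,000,000 J / 1055 = 89,478,673 BTU
Gas: input = 89,478,673 / 0.763 = 117,272,180 BTU = 1,173 therm → 1,173 × $1.73 = $2,028.81; + 6 × $18.08 standing = $2,137.29
Electric: 89,478,673 BTU / 3412 = 26,220 kWh → × $0.277 = $7,264.24; + 6 × $6.21 standing = $7,301.50
Difference = |$2,137.29 − $7,301.50| = $5,164.21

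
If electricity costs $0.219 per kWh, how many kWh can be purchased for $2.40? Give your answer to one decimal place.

11.0 kWh

$2.40 / $0.219 per kWh = 10.96 kWh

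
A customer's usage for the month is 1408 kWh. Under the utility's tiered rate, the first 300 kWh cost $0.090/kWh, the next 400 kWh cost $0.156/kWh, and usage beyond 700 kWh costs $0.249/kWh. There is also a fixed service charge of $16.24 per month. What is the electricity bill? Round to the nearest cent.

First 300 kWh × $0.090 = $27.00
Next 400 kWh × $0.156 = $62.40
Remaining 708 kWh × $0.249 = $176.29
Energy charge = $265.69; + service $16.24 = $281.93

$281.93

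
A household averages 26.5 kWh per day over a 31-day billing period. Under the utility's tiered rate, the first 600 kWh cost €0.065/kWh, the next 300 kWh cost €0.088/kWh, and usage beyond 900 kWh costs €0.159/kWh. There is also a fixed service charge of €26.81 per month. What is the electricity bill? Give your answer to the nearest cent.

€85.30

Usage = 26.5 kWh/day × 31 days = 821.5 kWh
First 600 kWh × €0.065 = €39.00
Next 221.5 kWh × €0.088 = €19.49
Remaining tier: 0 kWh (not reached)
Energy charge = €58.49; + service €26.81 = €85.30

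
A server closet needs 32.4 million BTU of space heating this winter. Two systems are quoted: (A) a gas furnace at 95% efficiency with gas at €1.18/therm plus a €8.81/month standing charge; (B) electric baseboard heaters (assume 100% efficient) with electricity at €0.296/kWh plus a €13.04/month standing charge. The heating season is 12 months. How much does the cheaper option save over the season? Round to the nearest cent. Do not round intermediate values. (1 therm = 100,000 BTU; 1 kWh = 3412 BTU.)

Heat load = 32.4 × 10⁶ BTU = 32,400,000 BTU
Gas: input = 32,400,000 / 0.95 = 34,105,263 BTU = 341.1 therm → 341.1 × €1.18 = €402.44; + 12 × €8.81 standing = €508.16
Electric: 32,400,000 BTU / 3412 = 9,496 kWh → × €0.296 = €2,810.79; + 12 × €13.04 standing = €2,967.27
Difference = |€508.16 − €2,967.27| = €2,459.10

€2459.10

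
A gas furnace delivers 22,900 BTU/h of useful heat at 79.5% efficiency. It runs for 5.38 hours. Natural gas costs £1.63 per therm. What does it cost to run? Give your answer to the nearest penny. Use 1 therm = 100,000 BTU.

Heat delivered = 22,900 BTU/h × 5.38 h = 123,202 BTU
Gas input = 123,202 / 0.795 = 154,971 BTU
= 154,971 / 100,000 = 1.55 therm
Cost = 1.55 × £1.63/therm = £2.53

£2.53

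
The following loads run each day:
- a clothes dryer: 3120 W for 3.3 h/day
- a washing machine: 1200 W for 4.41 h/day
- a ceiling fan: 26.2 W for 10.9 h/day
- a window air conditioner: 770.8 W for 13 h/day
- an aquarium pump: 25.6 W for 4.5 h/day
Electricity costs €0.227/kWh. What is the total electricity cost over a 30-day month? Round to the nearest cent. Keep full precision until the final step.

clothes dryer: 3120 W × 3.3 h × 30 d = 308,880 Wh = 308.9 kWh
washing machine: 1200 W × 4.41 h × 30 d = 158,760 Wh = 158.8 kWh
ceiling fan: 26.2 W × 10.9 h × 30 d = 8,567 Wh = 8.567 kWh
window air conditioner: 770.8 W × 13 h × 30 d = 300,612 Wh = 300.6 kWh
aquarium pump: 25.6 W × 4.5 h × 30 d = 3,456 Wh = 3.456 kWh
Total energy = 308.9 + 158.8 + 8.567 + 300.6 + 3.456 = 780.3 kWh
Cost = 780.3 kWh × €0.227 = €177.12

€177.12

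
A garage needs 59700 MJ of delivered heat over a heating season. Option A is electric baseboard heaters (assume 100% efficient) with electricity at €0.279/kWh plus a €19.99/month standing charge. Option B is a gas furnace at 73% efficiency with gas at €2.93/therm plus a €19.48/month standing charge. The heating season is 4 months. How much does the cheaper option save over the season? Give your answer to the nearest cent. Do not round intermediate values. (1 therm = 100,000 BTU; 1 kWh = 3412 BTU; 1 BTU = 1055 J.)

€2357.97

Heat load = 59700 MJ = 59,700,000,000 J / 1055 = 56,587,678 BTU
Gas: input = 56,587,678 / 0.73 = 77,517,367 BTU = 775.2 therm → 775.2 × €2.93 = €2,271.26; + 4 × €19.48 standing = €2,349.18
Electric: 56,587,678 BTU / 3412 = 16,580 kWh → × €0.279 = €4,627.19; + 4 × €19.99 standing = €4,707.15
Difference = |€2,349.18 − €4,707.15| = €2,357.97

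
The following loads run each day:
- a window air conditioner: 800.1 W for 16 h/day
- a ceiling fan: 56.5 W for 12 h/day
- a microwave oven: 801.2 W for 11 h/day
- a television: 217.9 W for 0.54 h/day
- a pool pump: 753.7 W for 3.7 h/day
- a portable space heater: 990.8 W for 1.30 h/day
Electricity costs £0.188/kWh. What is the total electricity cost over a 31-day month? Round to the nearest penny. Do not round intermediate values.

£154.37

window air conditioner: 800.1 W × 16 h × 31 d = 396,850 Wh = 396.8 kWh
ceiling fan: 56.5 W × 12 h × 31 d = 21,018 Wh = 21.02 kWh
microwave oven: 801.2 W × 11 h × 31 d = 273,209 Wh = 273.2 kWh
television: 217.9 W × 0.54 h × 31 d = 3,648 Wh = 3.648 kWh
pool pump: 753.7 W × 3.7 h × 31 d = 86,449 Wh = 86.45 kWh
portable space heater: 990.8 W × 1.30 h × 31 d = 39,929 Wh = 39.93 kWh
Total energy = 396.8 + 21.02 + 273.2 + 3.648 + 86.45 + 39.93 = 821.1 kWh
Cost = 821.1 kWh × £0.188 = £154.37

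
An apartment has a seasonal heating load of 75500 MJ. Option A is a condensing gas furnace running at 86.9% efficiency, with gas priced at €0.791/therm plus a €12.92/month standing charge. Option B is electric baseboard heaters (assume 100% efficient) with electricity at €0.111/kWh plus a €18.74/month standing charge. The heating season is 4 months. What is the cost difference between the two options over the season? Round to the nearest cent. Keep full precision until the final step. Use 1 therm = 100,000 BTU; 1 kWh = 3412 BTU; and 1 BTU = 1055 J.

Heat load = 75500 MJ = 75,500,000,000 J / 1055 = 71,563,981 BTU
Gas: input = 71,563,981 / 0.869 = 82,352,107 BTU = 823.5 therm → 823.5 × €0.791 = €651.41; + 4 × €12.92 standing = €703.09
Electric: 71,563,981 BTU / 3412 = 20,970 kWh → × €0.111 = €2,328.14; + 4 × €18.74 standing = €2,403.10
Difference = |€703.09 − €2,403.10| = €1,700.01

€1700.01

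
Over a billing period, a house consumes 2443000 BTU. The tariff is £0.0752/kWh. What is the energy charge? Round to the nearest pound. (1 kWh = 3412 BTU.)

2443000 BTU × (0.00029308 kWh/BTU) = 716 kWh
Cost = 716 kWh × £0.0752/kWh = £53.84 ≈ £54

£54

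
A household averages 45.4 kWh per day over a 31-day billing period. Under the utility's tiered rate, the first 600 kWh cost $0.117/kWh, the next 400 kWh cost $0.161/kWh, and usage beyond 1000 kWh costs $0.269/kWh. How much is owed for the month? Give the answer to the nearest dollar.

Usage = 45.4 kWh/day × 31 days = 1407.4 kWh
First 600 kWh × $0.117 = $70.20
Next 400 kWh × $0.161 = $64.40
Remaining 407.4 kWh × $0.269 = $109.59
Total = $244.19 ≈ $244

$244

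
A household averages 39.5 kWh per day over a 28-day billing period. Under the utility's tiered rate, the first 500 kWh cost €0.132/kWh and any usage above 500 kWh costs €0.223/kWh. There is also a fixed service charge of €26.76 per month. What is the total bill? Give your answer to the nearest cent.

€227.90

Usage = 39.5 kWh/day × 28 days = 1106 kWh
First 500 kWh × €0.132 = €66.00
Remaining 606 kWh × €0.223 = €135.14
Energy charge = €201.14; + service €26.76 = €227.90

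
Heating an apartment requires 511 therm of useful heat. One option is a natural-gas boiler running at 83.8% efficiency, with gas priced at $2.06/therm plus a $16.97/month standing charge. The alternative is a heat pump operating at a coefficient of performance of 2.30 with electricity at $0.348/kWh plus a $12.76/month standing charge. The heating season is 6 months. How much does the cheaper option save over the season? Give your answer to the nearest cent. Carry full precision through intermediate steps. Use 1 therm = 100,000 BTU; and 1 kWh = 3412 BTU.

$984.60

Heat load = 511 therm × 100,000 = 51,100,000 BTU
Gas: input = 51,100,000 / 0.838 = 60,978,520 BTU = 609.8 therm → 609.8 × $2.06 = $1,256.16; + 6 × $16.97 standing = $1,357.98
Heat pump: 51,100,000 BTU / 3412 = 14,980 kWh heat; / 2.30 = 6,512 kWh in → × $0.348 = $2,266.02; + 6 × $12.76 standing = $2,342.58
Difference = |$1,357.98 − $2,342.58| = $984.60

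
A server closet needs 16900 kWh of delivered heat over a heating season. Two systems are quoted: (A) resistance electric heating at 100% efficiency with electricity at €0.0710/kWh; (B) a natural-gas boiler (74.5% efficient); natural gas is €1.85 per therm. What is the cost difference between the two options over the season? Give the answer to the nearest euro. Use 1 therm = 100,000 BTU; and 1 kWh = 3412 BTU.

€232

Heat load = 16900 kWh × 3412 = 57,662,800 BTU
Gas: input = 57,662,800 / 0.745 = 77,399,732 BTU = 774 therm → 774 × €1.85 = €1,431.90
Electric: 57,662,800 BTU / 3412 = 16,900 kWh → × €0.0710 = €1,199.90
Difference = |€1,431.90 − €1,199.90| = €232.00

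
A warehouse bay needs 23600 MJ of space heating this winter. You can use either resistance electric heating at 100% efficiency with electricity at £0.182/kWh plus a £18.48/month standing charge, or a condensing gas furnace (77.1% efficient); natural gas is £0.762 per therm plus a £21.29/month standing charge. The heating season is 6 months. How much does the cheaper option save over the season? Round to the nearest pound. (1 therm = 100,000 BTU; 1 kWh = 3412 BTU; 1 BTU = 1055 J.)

£955

Heat load = 23600 MJ = 23,600,000,000 J / 1055 = 22,369,668 BTU
Gas: input = 22,369,668 / 0.771 = 29,013,837 BTU = 290.1 therm → 290.1 × £0.762 = £221.09; + 6 × £21.29 standing = £348.83
Electric: 22,369,668 BTU / 3412 = 6,556 kWh → × £0.182 = £1,193.22; + 6 × £18.48 standing = £1,304.10
Difference = |£348.83 − £1,304.10| = £955.28 ≈ £955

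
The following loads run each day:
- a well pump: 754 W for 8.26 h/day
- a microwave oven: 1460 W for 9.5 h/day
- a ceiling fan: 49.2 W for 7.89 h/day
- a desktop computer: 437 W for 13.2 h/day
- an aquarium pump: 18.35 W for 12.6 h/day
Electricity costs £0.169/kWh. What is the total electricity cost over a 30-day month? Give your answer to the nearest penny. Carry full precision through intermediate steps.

well pump: 754 W × 8.26 h × 30 d = 186,841 Wh = 186.8 kWh
microwave oven: 1460 W × 9.5 h × 30 d = 416,100 Wh = 416.1 kWh
ceiling fan: 49.2 W × 7.89 h × 30 d = 11,646 Wh = 11.65 kWh
desktop computer: 437 W × 13.2 h × 30 d = 173,052 Wh = 173.1 kWh
aquarium pump: 18.35 W × 12.6 h × 30 d = 6,936 Wh = 6.936 kWh
Total energy = 186.8 + 416.1 + 11.65 + 173.1 + 6.936 = 794.6 kWh
Cost = 794.6 kWh × £0.169 = £134.28

£134.28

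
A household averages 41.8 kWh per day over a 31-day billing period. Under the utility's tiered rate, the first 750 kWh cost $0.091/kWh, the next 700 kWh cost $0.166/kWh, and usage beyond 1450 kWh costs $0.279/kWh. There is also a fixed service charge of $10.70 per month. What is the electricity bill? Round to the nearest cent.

$169.55

Usage = 41.8 kWh/day × 31 days = 1295.8 kWh
First 750 kWh × $0.091 = $68.25
Next 545.8 kWh × $0.166 = $90.60
Remaining tier: 0 kWh (not reached)
Energy charge = $158.85; + service $10.70 = $169.55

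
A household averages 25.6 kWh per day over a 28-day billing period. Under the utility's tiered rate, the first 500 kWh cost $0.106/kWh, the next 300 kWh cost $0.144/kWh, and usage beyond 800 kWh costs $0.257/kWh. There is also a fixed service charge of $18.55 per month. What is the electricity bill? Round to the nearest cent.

$102.77

Usage = 25.6 kWh/day × 28 days = 716.8 kWh
First 500 kWh × $0.106 = $53.00
Next 216.8 kWh × $0.144 = $31.22
Remaining tier: 0 kWh (not reached)
Energy charge = $84.22; + service $18.55 = $102.77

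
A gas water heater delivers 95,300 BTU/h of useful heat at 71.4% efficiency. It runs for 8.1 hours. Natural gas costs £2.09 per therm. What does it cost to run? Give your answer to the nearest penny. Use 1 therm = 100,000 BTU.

£22.60

Heat delivered = 95,300 BTU/h × 8.1 h = 771,930 BTU
Gas input = 771,930 / 0.714 = 1,081,134 BTU
= 1,081,134 / 100,000 = 10.81 therm
Cost = 10.81 × £2.09/therm = £22.60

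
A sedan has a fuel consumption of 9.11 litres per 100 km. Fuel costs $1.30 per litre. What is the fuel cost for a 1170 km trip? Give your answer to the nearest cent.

$138.56

Fuel = 9.11 L/100 km × 1170 km / 100 = 106.6 L
Cost = 106.6 L × $1.30/L = $138.56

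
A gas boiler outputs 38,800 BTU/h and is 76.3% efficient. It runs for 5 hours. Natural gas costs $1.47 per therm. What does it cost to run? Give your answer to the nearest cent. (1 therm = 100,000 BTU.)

Heat delivered = 38,800 BTU/h × 5 h = 194,000 BTU
Gas input = 194,000 / 0.763 = 254,260 BTU
= 254,260 / 100,000 = 2.543 therm
Cost = 2.543 × $1.47/therm = $3.74

$3.74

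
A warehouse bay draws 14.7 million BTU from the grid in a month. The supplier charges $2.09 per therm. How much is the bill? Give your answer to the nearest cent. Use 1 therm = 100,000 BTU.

$307.23

14.7 million BTU × (10 therm/million BTU) = 147 therm
Cost = 147 therm × $2.09/therm = $307.23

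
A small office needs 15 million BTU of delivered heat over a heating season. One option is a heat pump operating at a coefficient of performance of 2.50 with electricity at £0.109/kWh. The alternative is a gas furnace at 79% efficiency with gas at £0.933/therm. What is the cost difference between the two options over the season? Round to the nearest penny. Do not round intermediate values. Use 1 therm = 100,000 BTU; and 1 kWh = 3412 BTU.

Heat load = 15 × 10⁶ BTU = 15,000,000 BTU
Gas: input = 15,000,000 / 0.79 = 18,987,342 BTU = 189.9 therm → 189.9 × £0.933 = £177.15
Heat pump: 15,000,000 BTU / 3412 = 4,396 kWh heat; / 2.50 = 1,758 kWh in → × £0.109 = £191.68
Difference = |£177.15 − £191.68| = £14.52

£14.52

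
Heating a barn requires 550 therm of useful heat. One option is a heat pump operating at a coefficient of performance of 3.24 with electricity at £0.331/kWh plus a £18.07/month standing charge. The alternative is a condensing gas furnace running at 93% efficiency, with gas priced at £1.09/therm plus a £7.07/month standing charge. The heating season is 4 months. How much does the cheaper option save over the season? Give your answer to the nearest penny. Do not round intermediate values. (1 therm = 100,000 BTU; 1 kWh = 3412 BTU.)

£1046.16

Heat load = 550 therm × 100,000 = 55,000,000 BTU
Gas: input = 55,000,000 / 0.93 = 59,139,785 BTU = 591.4 therm → 591.4 × £1.09 = £644.62; + 4 × £7.07 standing = £672.90
Heat pump: 55,000,000 BTU / 3412 = 16,120 kWh heat; / 3.24 = 4,975 kWh in → × £0.331 = £1,646.78; + 4 × £18.07 standing = £1,719.06
Difference = |£672.90 − £1,719.06| = £1,046.16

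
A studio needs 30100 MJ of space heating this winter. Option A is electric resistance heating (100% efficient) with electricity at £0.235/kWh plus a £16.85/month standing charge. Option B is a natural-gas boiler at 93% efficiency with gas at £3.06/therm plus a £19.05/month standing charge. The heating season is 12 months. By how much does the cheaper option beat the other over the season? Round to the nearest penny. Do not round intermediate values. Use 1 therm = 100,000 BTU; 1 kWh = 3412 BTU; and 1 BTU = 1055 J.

£999.89

Heat load = 30100 MJ = 30,100,000,000 J / 1055 = 28,530,806 BTU
Gas: input = 28,530,806 / 0.93 = 30,678,286 BTU = 306.8 therm → 306.8 × £3.06 = £938.76; + 12 × £19.05 standing = £1,167.36
Electric: 28,530,806 BTU / 3412 = 8,362 kWh → × £0.235 = £1,965.05; + 12 × £16.85 standing = £2,167.25
Difference = |£1,167.36 − £2,167.25| = £999.89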